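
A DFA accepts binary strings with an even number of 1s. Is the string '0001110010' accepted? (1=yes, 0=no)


DFA has 2 states: q_even (start, accept=yes) and q_odd
Processing string '0001110010' character by character:
  Position 0: read '0', 1-count=0 -> q_even (no change)
  Position 1: read '0', 1-count=0 -> q_even (no change)
  Position 2: read '0', 1-count=0 -> q_even (no change)
  Position 3: read '1', 1-count=1 -> q_odd
  Position 4: read '1', 1-count=2 -> q_even
  Position 5: read '1', 1-count=3 -> q_odd
  Position 6: read '0', 1-count=3 -> q_odd (no change)
  Position 7: read '0', 1-count=3 -> q_odd (no change)
  Position 8: read '1', 1-count=4 -> q_even
  Position 9: read '0', 1-count=4 -> q_even (no change)
Final state: q_even, total 1s = 4 (even); the DFA requires an even count -> accept

1


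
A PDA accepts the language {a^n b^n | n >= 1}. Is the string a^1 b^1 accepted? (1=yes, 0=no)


Language requires equal numbers of a's and b's
PDA pushes for each 'a', pops for each 'b'
Number of a's = 1
Number of b's = 1
1 == 1 -> Accept

1


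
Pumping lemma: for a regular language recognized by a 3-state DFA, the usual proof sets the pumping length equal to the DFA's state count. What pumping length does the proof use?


Pumping lemma for regular languages (standard proof):
Take p = |Q|, the number of DFA states.
Any string of length >= |Q| passes through |Q|+1 states while reading its first |Q| symbols,
so by pigeonhole some state repeats, giving the loop that can be pumped.
Here |Q| = 3
Therefore the proof uses p = 3

3


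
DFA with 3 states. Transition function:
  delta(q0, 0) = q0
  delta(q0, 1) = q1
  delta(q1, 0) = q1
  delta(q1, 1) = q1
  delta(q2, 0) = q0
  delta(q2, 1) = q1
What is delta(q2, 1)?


Looking up transition function:
delta(q2, 1) in the table
Row: q2, Column: 1
Result: q1

q1


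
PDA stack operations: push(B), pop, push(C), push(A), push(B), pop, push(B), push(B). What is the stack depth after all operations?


Tracing stack operations:
  push(B) -> stack = [B], depth=1
  pop -> removed B, stack = [], depth=0
  push(C) -> stack = [C], depth=1
  push(A) -> stack = [C,A], depth=2
  push(B) -> stack = [C,A,B], depth=3
  pop -> removed B, stack = [C,A], depth=2
  push(B) -> stack = [C,A,B], depth=3
  push(B) -> stack = [C,A,B,B], depth=4
Final depth = 4

4


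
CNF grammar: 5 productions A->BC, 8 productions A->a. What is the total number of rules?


CNF allows two rule forms:
  A -> BC (binary): 5 rules
  A -> a (terminal): 8 rules
Total = 5 + 8 = 13

13


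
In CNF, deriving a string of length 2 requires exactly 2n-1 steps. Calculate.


Chomsky Normal Form derivation:
String length n = 2
Each step either:
  - Splits a nonterminal into two (n-1 such steps)
  - Converts a nonterminal to terminal (n such steps)
Total = (n-1) + n = 2n - 1
= 2(2) - 1
= 4 - 1
= 3

3


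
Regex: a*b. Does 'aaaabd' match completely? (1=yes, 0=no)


Pattern: a*b
String: 'aaaabd'
Pattern requires: zero or more 'a's followed by exactly one 'b'
Found 4 leading 'a's
Remaining: 'bd'
Remaining is not 'b' -> no match
Result: 0

0


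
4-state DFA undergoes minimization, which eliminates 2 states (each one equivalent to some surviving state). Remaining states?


Original DFA: 4 states
Redundant states removed: 2
Minimized states = original - removed
= 4 - 2
= 2

2


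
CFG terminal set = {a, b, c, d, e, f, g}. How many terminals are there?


Terminal symbols: a, b, c, d, e, f, g
Counting each: a (#1), b (#2), c (#3), d (#4), e (#5), f (#6), g (#7)
Total = 7

7


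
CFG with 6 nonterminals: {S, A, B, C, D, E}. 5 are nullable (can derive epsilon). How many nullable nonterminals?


Nonterminals: {S, A, B, C, D, E}
A nonterminal is nullable if it can derive epsilon
Counting nullable nonterminals: 5
Total nullable = 5

5


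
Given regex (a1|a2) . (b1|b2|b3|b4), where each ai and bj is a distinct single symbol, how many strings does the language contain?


First group: 2 alternatives
Second group: 4 alternatives
Concatenation: each choice from group 1 pairs with each from group 2
Total = 2 x 4 = 8

8


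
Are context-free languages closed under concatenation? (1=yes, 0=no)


CFL closure properties:
  Closed under: union, concatenation, Kleene star
  NOT closed under: intersection, complement
Operation 'concatenation' is in closed list -> Yes (closed)

1


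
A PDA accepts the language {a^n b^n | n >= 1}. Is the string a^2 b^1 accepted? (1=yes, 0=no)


Language requires equal numbers of a's and b's
PDA pushes for each 'a', pops for each 'b'
Number of a's = 2
Number of b's = 1
2 != 1 -> Reject

0


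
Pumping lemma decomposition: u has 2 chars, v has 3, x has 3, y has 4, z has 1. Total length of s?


|s| = |u| + |v| + |x| + |y| + |z|
= 2 + 3 + 3 + 4 + 1
= 5 + 3 + 5
= 8 + 5
= 13

13


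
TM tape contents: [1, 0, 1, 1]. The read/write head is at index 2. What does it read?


Tape: [1, 0, 1, 1]
Positions: 0 1 2 3
Values:    1 0 1 1
Head at position 2
tape[2] = 1

1


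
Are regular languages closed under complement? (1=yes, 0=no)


Regular languages are closed under:
- Union (DFA product construction)
- Intersection (DFA product construction)
- Complement (swap accept/reject states)
- Concatenation (NFA construction)
- Kleene star (NFA construction)
complement is in this list
Therefore: closed

1


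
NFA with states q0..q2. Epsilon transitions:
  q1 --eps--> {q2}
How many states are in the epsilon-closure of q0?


Starting from q0
Initialize closure = {q0}
q0 has no outgoing epsilon transitions -> nothing to add
Final closure: {q0}
Size = 1

1


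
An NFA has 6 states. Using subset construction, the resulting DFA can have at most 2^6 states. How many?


NFA has 6 states
Subset construction: each DFA state = subset of NFA states
Maximum subsets = 2^6
2^6 = 64

64


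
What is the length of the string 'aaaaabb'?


String: 'aaaaabb'
Counting characters:
  'a' appears 5 time(s)
  'b' appears 2 time(s)
Total length = 5 + 2 = 7

7


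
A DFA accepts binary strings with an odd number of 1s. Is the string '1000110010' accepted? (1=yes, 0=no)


DFA has 2 states: q_even (start, accept=no) and q_odd
Processing string '1000110010' character by character:
  Position 0: read '1', 1-count=1 -> q_odd
  Position 1: read '0', 1-count=1 -> q_odd (no change)
  Position 2: read '0', 1-count=1 -> q_odd (no change)
  Position 3: read '0', 1-count=1 -> q_odd (no change)
  Position 4: read '1', 1-count=2 -> q_even
  Position 5: read '1', 1-count=3 -> q_odd
  Position 6: read '0', 1-count=3 -> q_odd (no change)
  Position 7: read '0', 1-count=3 -> q_odd (no change)
  Position 8: read '1', 1-count=4 -> q_even
  Position 9: read '0', 1-count=4 -> q_even (no change)
Final state: q_even, total 1s = 4 (even); the DFA requires an odd count -> reject

0


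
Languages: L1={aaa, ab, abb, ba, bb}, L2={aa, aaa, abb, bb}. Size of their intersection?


L1 = {aaa, ab, abb, ba, bb}
L2 = {aa, aaa, abb, bb}
Checking each string in L1 against L2:
  'aaa': in L2? Yes
  'ab': in L2? No
  'abb': in L2? Yes
  'ba': in L2? No
  'bb': in L2? Yes
Intersection = {aaa, abb, bb}
|L1 ∩ L2| = 3

3


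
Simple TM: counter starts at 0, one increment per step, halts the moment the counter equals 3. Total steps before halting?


Counter starts at 0. Counting sequence:
  Step 1: counter = 1
  Step 2: counter = 2
  Step 3: counter = 3
Counter reached 3 -> halt
Total steps = 3

3


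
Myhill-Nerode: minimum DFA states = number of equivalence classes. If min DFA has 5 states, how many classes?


Myhill-Nerode theorem:
Number of equivalence classes = number of states in minimal DFA
Minimal DFA states = 5
Therefore equivalence classes = 5

5


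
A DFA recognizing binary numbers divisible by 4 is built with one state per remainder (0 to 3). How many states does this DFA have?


Divisibility by 4 is tracked via the remainder mod 4: 0, 1, ..., 3
The construction assigns one state to each remainder
Number of remainders = 4

4


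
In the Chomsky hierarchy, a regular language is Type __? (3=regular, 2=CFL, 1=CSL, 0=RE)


Chomsky hierarchy levels:
  Type 3: Regular (DFA/NFA/regex)
  Type 2: Context-free (PDA)
  Type 1: Context-sensitive
  Type 0: Recursively enumerable (TM)
'regular' corresponds to Type 3

3


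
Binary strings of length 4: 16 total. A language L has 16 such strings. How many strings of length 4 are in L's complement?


Alphabet: {0,1}
String length: 4
Total strings of length 4 = 2^4 = 16
Strings in L = 16
Complement = total - |L|
= 16 - 16
= 0

0


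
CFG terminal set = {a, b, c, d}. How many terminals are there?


Terminal symbols: a, b, c, d
Counting each: a (#1), b (#2), c (#3), d (#4)
Total = 4

4


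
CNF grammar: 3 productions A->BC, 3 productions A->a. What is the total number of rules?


CNF allows two rule forms:
  A -> BC (binary): 3 rules
  A -> a (terminal): 3 rules
Total = 3 + 3 = 6

6


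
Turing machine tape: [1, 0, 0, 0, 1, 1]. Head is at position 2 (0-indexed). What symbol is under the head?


Tape: [1, 0, 0, 0, 1, 1]
Positions: 0 1 2 3 4 5
Values:    1 0 0 0 1 1
Head at position 2
tape[2] = 0

0


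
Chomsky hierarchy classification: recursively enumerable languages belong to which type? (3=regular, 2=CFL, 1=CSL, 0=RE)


Chomsky hierarchy levels:
  Type 3: Regular (DFA/NFA/regex)
  Type 2: Context-free (PDA)
  Type 1: Context-sensitive
  Type 0: Recursively enumerable (TM)
'recursively enumerable' corresponds to Type 0

0


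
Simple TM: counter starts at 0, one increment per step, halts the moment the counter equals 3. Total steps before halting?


Counter starts at 0. Counting sequence:
  Step 1: counter = 1
  Step 2: counter = 2
  Step 3: counter = 3
Counter reached 3 -> halt
Total steps = 3

3


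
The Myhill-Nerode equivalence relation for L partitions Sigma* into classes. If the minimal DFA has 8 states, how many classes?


Myhill-Nerode theorem:
Number of equivalence classes = number of states in minimal DFA
Minimal DFA states = 8
Therefore equivalence classes = 8

8


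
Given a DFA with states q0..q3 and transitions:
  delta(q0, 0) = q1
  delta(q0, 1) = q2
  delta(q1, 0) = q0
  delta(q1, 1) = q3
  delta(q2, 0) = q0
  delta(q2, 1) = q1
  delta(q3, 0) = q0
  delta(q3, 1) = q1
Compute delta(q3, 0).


Looking up transition function:
delta(q3, 0) in the table
Row: q3, Column: 0
Result: q0

q0


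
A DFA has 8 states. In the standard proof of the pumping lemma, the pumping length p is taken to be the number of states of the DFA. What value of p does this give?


Pumping lemma for regular languages (standard proof):
Take p = |Q|, the number of DFA states.
Any string of length >= |Q| passes through |Q|+1 states while reading its first |Q| symbols,
so by pigeonhole some state repeats, giving the loop that can be pumped.
Here |Q| = 8
Therefore the proof uses p = 8

8


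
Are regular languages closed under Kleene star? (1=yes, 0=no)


Regular languages are closed under:
- Union (DFA product construction)
- Intersection (DFA product construction)
- Complement (swap accept/reject states)
- Concatenation (NFA construction)
- Kleene star (NFA construction)
Kleene star is in this list
Therefore: closed

1


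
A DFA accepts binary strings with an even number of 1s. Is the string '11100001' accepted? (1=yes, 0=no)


DFA has 2 states: q_even (start, accept=yes) and q_odd
Processing string '11100001' character by character:
  Position 0: read '1', 1-count=1 -> q_odd
  Position 1: read '1', 1-count=2 -> q_even
  Position 2: read '1', 1-count=3 -> q_odd
  Position 3: read '0', 1-count=3 -> q_odd (no change)
  Position 4: read '0', 1-count=3 -> q_odd (no change)
  Position 5: read '0', 1-count=3 -> q_odd (no change)
  Position 6: read '0', 1-count=3 -> q_odd (no change)
  Position 7: read '1', 1-count=4 -> q_even
Final state: q_even, total 1s = 4 (even); the DFA requires an even count -> accept

1


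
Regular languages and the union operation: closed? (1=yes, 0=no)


Regular languages are closed under all standard operations:
- Union: Yes (product construction)
- Intersection: Yes (product construction)
- Complement: Yes (swap accept/reject)
- Concatenation: Yes (NFA construction)
Operation: union -> Closed

1


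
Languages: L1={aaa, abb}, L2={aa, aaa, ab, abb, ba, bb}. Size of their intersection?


L1 = {aaa, abb}
L2 = {aa, aaa, ab, abb, ba, bb}
Checking each string in L1 against L2:
  'aaa': in L2? Yes
  'abb': in L2? Yes
Intersection = {aaa, abb}
|L1 ∩ L2| = 2

2


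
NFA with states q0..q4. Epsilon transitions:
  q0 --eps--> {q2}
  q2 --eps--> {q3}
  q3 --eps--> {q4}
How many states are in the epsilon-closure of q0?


Starting from q0
Initialize closure = {q0}
Follow epsilon from q0 -> add q2
Follow epsilon from q2 -> add q3
Follow epsilon from q3 -> add q4
Final closure: {q0, q2, q3, q4}
Size = 4

4


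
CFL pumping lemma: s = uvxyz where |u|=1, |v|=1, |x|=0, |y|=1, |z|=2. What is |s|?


|s| = |u| + |v| + |x| + |y| + |z|
= 1 + 1 + 0 + 1 + 2
= 2 + 0 + 3
= 2 + 3
= 5

5


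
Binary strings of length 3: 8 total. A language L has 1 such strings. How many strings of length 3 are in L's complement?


Alphabet: {0,1}
String length: 3
Total strings of length 3 = 2^3 = 8
Strings in L = 1
Complement = total - |L|
= 8 - 1
= 7

7


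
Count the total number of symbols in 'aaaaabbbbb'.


String: 'aaaaabbbbb'
Counting characters:
  'a' appears 5 time(s)
  'b' appears 5 time(s)
Total length = 5 + 5 = 10

10


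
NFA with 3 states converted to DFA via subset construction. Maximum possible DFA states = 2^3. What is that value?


NFA has 3 states
Subset construction: each DFA state = subset of NFA states
Maximum subsets = 2^3
2^3 = 8

8


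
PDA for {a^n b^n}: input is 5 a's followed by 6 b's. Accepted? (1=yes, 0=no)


Language requires equal numbers of a's and b's
PDA pushes for each 'a', pops for each 'b'
Number of a's = 5
Number of b's = 6
5 != 6 -> Reject

0


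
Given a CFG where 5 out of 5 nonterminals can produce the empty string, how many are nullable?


Nonterminals: {S, A, B, C, D}
A nonterminal is nullable if it can derive epsilon
Counting nullable nonterminals: 5
Total nullable = 5

5


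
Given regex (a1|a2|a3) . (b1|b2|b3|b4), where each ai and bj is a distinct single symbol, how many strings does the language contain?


First group: 3 alternatives
Second group: 4 alternatives
Concatenation: each choice from group 1 pairs with each from group 2
Total = 3 x 4 = 12

12


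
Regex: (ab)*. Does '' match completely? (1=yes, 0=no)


Pattern: (ab)*
String: ''
Pattern requires: zero or more repetitions of 'ab'
Pairs: []
All pairs are 'ab'? Yes
Result: 1

1


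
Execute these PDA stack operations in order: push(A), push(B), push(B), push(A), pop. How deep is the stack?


Tracing stack operations:
  push(A) -> stack = [A], depth=1
  push(B) -> stack = [A,B], depth=2
  push(B) -> stack = [A,B,B], depth=3
  push(A) -> stack = [A,B,B,A], depth=4
  pop -> removed A, stack = [A,B,B], depth=3
Final depth = 3

3


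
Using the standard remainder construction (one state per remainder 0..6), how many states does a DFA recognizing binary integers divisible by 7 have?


Divisibility by 7 is tracked via the remainder mod 7: 0, 1, ..., 6
The construction assigns one state to each remainder
Number of remainders = 7

7


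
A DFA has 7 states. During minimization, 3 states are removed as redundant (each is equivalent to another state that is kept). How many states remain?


Original DFA: 7 states
Redundant states removed: 3
Minimized states = original - removed
= 7 - 3
= 4

4


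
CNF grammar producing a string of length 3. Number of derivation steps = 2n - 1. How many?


Chomsky Normal Form derivation:
String length n = 3
Each step either:
  - Splits a nonterminal into two (n-1 such steps)
  - Converts a nonterminal to terminal (n such steps)
Total = (n-1) + n = 2n - 1
= 2(3) - 1
= 6 - 1
= 5

5


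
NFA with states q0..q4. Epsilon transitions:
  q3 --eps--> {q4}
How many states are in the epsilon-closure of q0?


Starting from q0
Initialize closure = {q0}
q0 has no outgoing epsilon transitions -> nothing to add
Final closure: {q0}
Size = 1

1


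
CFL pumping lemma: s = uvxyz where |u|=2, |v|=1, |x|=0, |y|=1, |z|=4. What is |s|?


|s| = |u| + |v| + |x| + |y| + |z|
= 2 + 1 + 0 + 1 + 4
= 3 + 0 + 5
= 3 + 5
= 8

8


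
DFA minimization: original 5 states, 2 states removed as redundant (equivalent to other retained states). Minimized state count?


Original DFA: 5 states
Redundant states removed: 2
Minimized states = original - removed
= 5 - 2
= 3

3


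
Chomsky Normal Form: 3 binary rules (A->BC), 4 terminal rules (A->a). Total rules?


CNF allows two rule forms:
  A -> BC (binary): 3 rules
  A -> a (terminal): 4 rules
Total = 3 + 4 = 7

7


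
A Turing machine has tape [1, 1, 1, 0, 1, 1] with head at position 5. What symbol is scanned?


Tape: [1, 1, 1, 0, 1, 1]
Positions: 0 1 2 3 4 5
Values:    1 1 1 0 1 1
Head at position 5
tape[5] = 1

1


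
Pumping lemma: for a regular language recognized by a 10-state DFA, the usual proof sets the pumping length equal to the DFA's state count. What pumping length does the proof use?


Pumping lemma for regular languages (standard proof):
Take p = |Q|, the number of DFA states.
Any string of length >= |Q| passes through |Q|+1 states while reading its first |Q| symbols,
so by pigeonhole some state repeats, giving the loop that can be pumped.
Here |Q| = 10
Therefore the proof uses p = 10

10


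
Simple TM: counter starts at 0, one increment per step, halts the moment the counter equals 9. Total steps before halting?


Counter starts at 0. Counting sequence:
  Step 1: counter = 1
  Step 2: counter = 2
  Step 3: counter = 3
  Step 4: counter = 4
  Step 5: counter = 5
  Step 6: counter = 6
  ...
  Step 9: counter = 9
Counter reached 9 -> halt
Total steps = 9

9


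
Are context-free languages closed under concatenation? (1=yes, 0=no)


CFL closure properties:
  Closed under: union, concatenation, Kleene star
  NOT closed under: intersection, complement
Operation 'concatenation' is in closed list -> Yes (closed)

1


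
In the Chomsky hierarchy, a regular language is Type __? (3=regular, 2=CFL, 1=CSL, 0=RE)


Chomsky hierarchy levels:
  Type 3: Regular (DFA/NFA/regex)
  Type 2: Context-free (PDA)
  Type 1: Context-sensitive
  Type 0: Recursively enumerable (TM)
'regular' corresponds to Type 3

3


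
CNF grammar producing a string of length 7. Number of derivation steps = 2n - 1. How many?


Chomsky Normal Form derivation:
String length n = 7
Each step either:
  - Splits a nonterminal into two (n-1 such steps)
  - Converts a nonterminal to terminal (n such steps)
Total = (n-1) + n = 2n - 1
= 2(7) - 1
= 14 - 1
= 13

13


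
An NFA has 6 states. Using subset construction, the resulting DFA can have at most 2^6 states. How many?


NFA has 6 states
Subset construction: each DFA state = subset of NFA states
Maximum subsets = 2^6
2^6 = 64

64


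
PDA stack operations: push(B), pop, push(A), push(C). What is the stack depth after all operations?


Tracing stack operations:
  push(B) -> stack = [B], depth=1
  pop -> removed B, stack = [], depth=0
  push(A) -> stack = [A], depth=1
  push(C) -> stack = [A,C], depth=2
Final depth = 2

2


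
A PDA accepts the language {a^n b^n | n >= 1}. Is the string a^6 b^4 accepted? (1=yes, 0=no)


Language requires equal numbers of a's and b's
PDA pushes for each 'a', pops for each 'b'
Number of a's = 6
Number of b's = 4
6 != 4 -> Reject

0


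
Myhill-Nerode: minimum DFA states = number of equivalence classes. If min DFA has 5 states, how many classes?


Myhill-Nerode theorem:
Number of equivalence classes = number of states in minimal DFA
Minimal DFA states = 5
Therefore equivalence classes = 5

5


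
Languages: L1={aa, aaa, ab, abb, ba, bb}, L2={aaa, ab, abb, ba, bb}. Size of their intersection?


L1 = {aa, aaa, ab, abb, ba, bb}
L2 = {aaa, ab, abb, ba, bb}
Checking each string in L1 against L2:
  'aa': in L2? No
  'aaa': in L2? Yes
  'ab': in L2? Yes
  'abb': in L2? Yes
  'ba': in L2? Yes
  'bb': in L2? Yes
Intersection = {aaa, ab, abb, ba, bb}
|L1 ∩ L2| = 5

5


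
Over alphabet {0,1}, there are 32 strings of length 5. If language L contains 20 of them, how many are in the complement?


Alphabet: {0,1}
String length: 5
Total strings of length 5 = 2^5 = 32
Strings in L = 20
Complement = total - |L|
= 32 - 20
= 12

12


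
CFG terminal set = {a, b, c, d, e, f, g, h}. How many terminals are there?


Terminal symbols: a, b, c, d, e, f, g, h
Counting each: a (#1), b (#2), c (#3), d (#4), e (#5), f (#6), g (#7), h (#8)
Total = 8

8


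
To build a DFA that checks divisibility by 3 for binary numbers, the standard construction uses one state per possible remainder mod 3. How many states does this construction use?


Divisibility by 3 is tracked via the remainder mod 3: 0, 1, ..., 2
The construction assigns one state to each remainder
Number of remainders = 3

3


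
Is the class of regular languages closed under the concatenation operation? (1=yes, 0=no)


Regular languages are closed under:
- Union (DFA product construction)
- Intersection (DFA product construction)
- Complement (swap accept/reject states)
- Concatenation (NFA construction)
- Kleene star (NFA construction)
concatenation is in this list
Therefore: closed

1


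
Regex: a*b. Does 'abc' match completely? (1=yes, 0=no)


Pattern: a*b
String: 'abc'
Pattern requires: zero or more 'a's followed by exactly one 'b'
Found 1 leading 'a's
Remaining: 'bc'
Remaining is not 'b' -> no match
Result: 0

0


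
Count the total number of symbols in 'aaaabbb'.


String: 'aaaabbb'
Counting characters:
  'a' appears 4 time(s)
  'b' appears 3 time(s)
Total length = 4 + 3 = 7

7


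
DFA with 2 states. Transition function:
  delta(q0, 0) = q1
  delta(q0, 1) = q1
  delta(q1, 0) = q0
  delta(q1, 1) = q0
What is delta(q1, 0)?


Looking up transition function:
delta(q1, 0) in the table
Row: q1, Column: 0
Result: q0

q0


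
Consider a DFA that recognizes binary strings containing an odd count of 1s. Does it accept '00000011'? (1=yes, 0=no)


DFA has 2 states: q_even (start, accept=no) and q_odd
Processing string '00000011' character by character:
  Position 0: read '0', 1-count=0 -> q_even (no change)
  Position 1: read '0', 1-count=0 -> q_even (no change)
  Position 2: read '0', 1-count=0 -> q_even (no change)
  Position 3: read '0', 1-count=0 -> q_even (no change)
  Position 4: read '0', 1-count=0 -> q_even (no change)
  Position 5: read '0', 1-count=0 -> q_even (no change)
  Position 6: read '1', 1-count=1 -> q_odd
  Position 7: read '1', 1-count=2 -> q_even
Final state: q_even, total 1s = 2 (even); the DFA requires an odd count -> reject

0


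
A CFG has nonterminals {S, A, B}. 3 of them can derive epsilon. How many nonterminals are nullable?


Nonterminals: {S, A, B}
A nonterminal is nullable if it can derive epsilon
Counting nullable nonterminals: 3
Total nullable = 3

3


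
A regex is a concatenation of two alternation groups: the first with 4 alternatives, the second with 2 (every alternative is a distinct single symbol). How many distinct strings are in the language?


First group: 4 alternatives
Second group: 2 alternatives
Concatenation: each choice from group 1 pairs with each from group 2
Total = 4 x 2 = 8

8


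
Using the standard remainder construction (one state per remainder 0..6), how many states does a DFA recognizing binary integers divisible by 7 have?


Divisibility by 7 is tracked via the remainder mod 7: 0, 1, ..., 6
The construction assigns one state to each remainder
Number of remainders = 7

7


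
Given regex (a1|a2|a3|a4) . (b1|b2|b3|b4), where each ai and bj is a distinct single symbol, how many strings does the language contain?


First group: 4 alternatives
Second group: 4 alternatives
Concatenation: each choice from group 1 pairs with each from group 2
Total = 4 x 4 = 16

16


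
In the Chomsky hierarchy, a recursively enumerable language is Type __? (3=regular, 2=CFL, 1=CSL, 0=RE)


Chomsky hierarchy levels:
  Type 3: Regular (DFA/NFA/regex)
  Type 2: Context-free (PDA)
  Type 1: Context-sensitive
  Type 0: Recursively enumerable (TM)
'recursively enumerable' corresponds to Type 0

0


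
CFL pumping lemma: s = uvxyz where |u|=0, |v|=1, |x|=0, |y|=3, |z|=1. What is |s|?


|s| = |u| + |v| + |x| + |y| + |z|
= 0 + 1 + 0 + 3 + 1
= 1 + 0 + 4
= 1 + 4
= 5

5


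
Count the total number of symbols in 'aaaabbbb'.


String: 'aaaabbbb'
Counting characters:
  'a' appears 4 time(s)
  'b' appears 4 time(s)
Total length = 4 + 4 = 8

8


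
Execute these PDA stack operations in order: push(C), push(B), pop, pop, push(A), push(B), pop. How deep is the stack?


Tracing stack operations:
  push(C) -> stack = [C], depth=1
  push(B) -> stack = [C,B], depth=2
  pop -> removed B, stack = [C], depth=1
  pop -> removed C, stack = [], depth=0
  push(A) -> stack = [A], depth=1
  push(B) -> stack = [A,B], depth=2
  pop -> removed B, stack = [A], depth=1
Final depth = 1

1


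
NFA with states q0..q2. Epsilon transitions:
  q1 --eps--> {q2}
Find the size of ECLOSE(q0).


Starting from q0
Initialize closure = {q0}
q0 has no outgoing epsilon transitions -> nothing to add
Final closure: {q0}
Size = 1

1


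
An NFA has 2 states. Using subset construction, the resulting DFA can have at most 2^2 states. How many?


NFA has 2 states
Subset construction: each DFA state = subset of NFA states
Maximum subsets = 2^2
2^2 = 4

4


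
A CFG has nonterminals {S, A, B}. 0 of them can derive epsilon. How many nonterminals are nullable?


Nonterminals: {S, A, B}
A nonterminal is nullable if it can derive epsilon
Counting nullable nonterminals: 0
Total nullable = 0

0


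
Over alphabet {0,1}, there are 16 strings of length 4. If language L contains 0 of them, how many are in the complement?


Alphabet: {0,1}
String length: 4
Total strings of length 4 = 2^4 = 16
Strings in L = 0
Complement = total - |L|
= 16 - 0
= 16

16


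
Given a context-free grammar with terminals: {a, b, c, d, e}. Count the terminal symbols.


Terminal symbols: a, b, c, d, e
Counting each: a (#1), b (#2), c (#3), d (#4), e (#5)
Total = 5

5


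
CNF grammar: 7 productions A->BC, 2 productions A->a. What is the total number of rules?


CNF allows two rule forms:
  A -> BC (binary): 7 rules
  A -> a (terminal): 2 rules
Total = 7 + 2 = 9

9


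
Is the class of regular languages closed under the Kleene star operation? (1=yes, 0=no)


Regular languages are closed under:
- Union (DFA product construction)
- Intersection (DFA product construction)
- Complement (swap accept/reject states)
- Concatenation (NFA construction)
- Kleene star (NFA construction)
Kleene star is in this list
Therefore: closed

1


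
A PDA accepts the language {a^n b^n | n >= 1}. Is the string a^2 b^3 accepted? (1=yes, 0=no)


Language requires equal numbers of a's and b's
PDA pushes for each 'a', pops for each 'b'
Number of a's = 2
Number of b's = 3
2 != 3 -> Reject

0


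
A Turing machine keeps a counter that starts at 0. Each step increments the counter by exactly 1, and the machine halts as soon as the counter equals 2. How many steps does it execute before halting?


Counter starts at 0. Counting sequence:
  Step 1: counter = 1
  Step 2: counter = 2
Counter reached 2 -> halt
Total steps = 2

2


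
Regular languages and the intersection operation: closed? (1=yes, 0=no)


Regular languages are closed under all standard operations:
- Union: Yes (product construction)
- Intersection: Yes (product construction)
- Complement: Yes (swap accept/reject)
- Concatenation: Yes (NFA construction)
Operation: intersection -> Closed

1


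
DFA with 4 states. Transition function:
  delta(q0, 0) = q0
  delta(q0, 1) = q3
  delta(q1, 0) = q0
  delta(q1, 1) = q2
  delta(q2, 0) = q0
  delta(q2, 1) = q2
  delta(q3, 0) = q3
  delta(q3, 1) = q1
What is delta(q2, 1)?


Looking up transition function:
delta(q2, 1) in the table
Row: q2, Column: 1
Result: q2

q2


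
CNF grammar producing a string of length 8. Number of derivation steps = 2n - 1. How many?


Chomsky Normal Form derivation:
String length n = 8
Each step either:
  - Splits a nonterminal into two (n-1 such steps)
  - Converts a nonterminal to terminal (n such steps)
Total = (n-1) + n = 2n - 1
= 2(8) - 1
= 16 - 1
= 15

15


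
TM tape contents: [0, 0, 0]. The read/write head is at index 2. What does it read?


Tape: [0, 0, 0]
Positions: 0 1 2
Values:    0 0 0
Head at position 2
tape[2] = 0

0


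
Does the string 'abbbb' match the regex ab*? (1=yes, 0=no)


Pattern: ab*
String: 'abbbb'
Pattern requires: exactly one 'a' followed by zero or more 'b's
First char is 'a' -> OK
Rest 'bbbb': all b's? Yes
Result: 1

1


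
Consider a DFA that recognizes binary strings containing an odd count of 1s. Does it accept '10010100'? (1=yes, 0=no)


DFA has 2 states: q_even (start, accept=no) and q_odd
Processing string '10010100' character by character:
  Position 0: read '1', 1-count=1 -> q_odd
  Position 1: read '0', 1-count=1 -> q_odd (no change)
  Position 2: read '0', 1-count=1 -> q_odd (no change)
  Position 3: read '1', 1-count=2 -> q_even
  Position 4: read '0', 1-count=2 -> q_even (no change)
  Position 5: read '1', 1-count=3 -> q_odd
  Position 6: read '0', 1-count=3 -> q_odd (no change)
  Position 7: read '0', 1-count=3 -> q_odd (no change)
Final state: q_odd, total 1s = 3 (odd); the DFA requires an odd count -> accept

1


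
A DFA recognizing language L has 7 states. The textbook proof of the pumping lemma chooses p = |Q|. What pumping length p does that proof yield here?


Pumping lemma for regular languages (standard proof):
Take p = |Q|, the number of DFA states.
Any string of length >= |Q| passes through |Q|+1 states while reading its first |Q| symbols,
so by pigeonhole some state repeats, giving the loop that can be pumped.
Here |Q| = 7
Therefore the proof uses p = 7

7


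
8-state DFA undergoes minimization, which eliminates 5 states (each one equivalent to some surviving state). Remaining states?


Original DFA: 8 states
Redundant states removed: 5
Minimized states = original - removed
= 8 - 5
= 3

3


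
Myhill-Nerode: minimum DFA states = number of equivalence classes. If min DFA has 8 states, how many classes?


Myhill-Nerode theorem:
Number of equivalence classes = number of states in minimal DFA
Minimal DFA states = 8
Therefore equivalence classes = 8

8


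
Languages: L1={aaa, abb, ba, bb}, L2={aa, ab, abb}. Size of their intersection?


L1 = {aaa, abb, ba, bb}
L2 = {aa, ab, abb}
Checking each string in L1 against L2:
  'aaa': in L2? No
  'abb': in L2? Yes
  'ba': in L2? No
  'bb': in L2? No
Intersection = {abb}
|L1 ∩ L2| = 1

1


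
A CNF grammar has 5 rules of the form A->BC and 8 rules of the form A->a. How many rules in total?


CNF allows two rule forms:
  A -> BC (binary): 5 rules
  A -> a (terminal): 8 rules
Total = 5 + 8 = 13

13


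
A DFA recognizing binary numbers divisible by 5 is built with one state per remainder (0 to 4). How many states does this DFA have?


Divisibility by 5 is tracked via the remainder mod 5: 0, 1, ..., 4
The construction assigns one state to each remainder
Number of remainders = 5

5


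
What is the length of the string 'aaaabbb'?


String: 'aaaabbb'
Counting characters:
  'a' appears 4 time(s)
  'b' appears 3 time(s)
Total length = 4 + 3 = 7

7


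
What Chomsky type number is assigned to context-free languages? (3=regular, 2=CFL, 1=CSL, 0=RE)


Chomsky hierarchy levels:
  Type 3: Regular (DFA/NFA/regex)
  Type 2: Context-free (PDA)
  Type 1: Context-sensitive
  Type 0: Recursively enumerable (TM)
'context-free' corresponds to Type 2

2


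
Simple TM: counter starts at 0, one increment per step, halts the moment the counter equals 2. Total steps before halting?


Counter starts at 0. Counting sequence:
  Step 1: counter = 1
  Step 2: counter = 2
Counter reached 2 -> halt
Total steps = 2

2


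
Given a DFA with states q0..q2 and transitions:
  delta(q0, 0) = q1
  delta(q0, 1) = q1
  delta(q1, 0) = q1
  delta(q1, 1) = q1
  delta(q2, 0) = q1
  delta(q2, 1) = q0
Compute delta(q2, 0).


Looking up transition function:
delta(q2, 0) in the table
Row: q2, Column: 0
Result: q1

q1


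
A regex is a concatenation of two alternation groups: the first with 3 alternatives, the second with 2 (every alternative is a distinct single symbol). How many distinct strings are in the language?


First group: 3 alternatives
Second group: 2 alternatives
Concatenation: each choice from group 1 pairs with each from group 2
Total = 3 x 2 = 6

6


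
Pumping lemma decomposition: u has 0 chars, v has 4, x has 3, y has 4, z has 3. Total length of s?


|s| = |u| + |v| + |x| + |y| + |z|
= 0 + 4 + 3 + 4 + 3
= 4 + 3 + 7
= 7 + 7
= 14

14


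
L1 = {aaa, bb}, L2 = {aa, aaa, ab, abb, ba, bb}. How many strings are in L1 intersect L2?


L1 = {aaa, bb}
L2 = {aa, aaa, ab, abb, ba, bb}
Checking each string in L1 against L2:
  'aaa': in L2? Yes
  'bb': in L2? Yes
Intersection = {aaa, bb}
|L1 ∩ L2| = 2

2


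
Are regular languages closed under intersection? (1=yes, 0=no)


Regular languages are closed under:
- Union (DFA product construction)
- Intersection (DFA product construction)
- Complement (swap accept/reject states)
- Concatenation (NFA construction)
- Kleene star (NFA construction)
intersection is in this list
Therefore: closed

1


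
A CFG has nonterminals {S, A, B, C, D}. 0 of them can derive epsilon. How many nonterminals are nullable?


Nonterminals: {S, A, B, C, D}
A nonterminal is nullable if it can derive epsilon
Counting nullable nonterminals: 0
Total nullable = 0

0


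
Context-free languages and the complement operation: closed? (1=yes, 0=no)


CFL closure properties:
  Closed under: union, concatenation, Kleene star
  NOT closed under: intersection, complement
Operation 'complement' is in not-closed list -> No (not closed)

0


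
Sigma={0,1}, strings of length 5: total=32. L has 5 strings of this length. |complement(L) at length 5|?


Alphabet: {0,1}
String length: 5
Total strings of length 5 = 2^5 = 32
Strings in L = 5
Complement = total - |L|
= 32 - 5
= 27

27


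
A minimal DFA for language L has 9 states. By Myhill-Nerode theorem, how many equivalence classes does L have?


Myhill-Nerode theorem:
Number of equivalence classes = number of states in minimal DFA
Minimal DFA states = 9
Therefore equivalence classes = 9

9


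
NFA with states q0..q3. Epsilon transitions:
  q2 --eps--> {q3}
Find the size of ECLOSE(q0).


Starting from q0
Initialize closure = {q0}
q0 has no outgoing epsilon transitions -> nothing to add
Final closure: {q0}
Size = 1

1


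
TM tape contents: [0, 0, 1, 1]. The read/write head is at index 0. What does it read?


Tape: [0, 0, 1, 1]
Positions: 0 1 2 3
Values:    0 0 1 1
Head at position 0
tape[0] = 0

0


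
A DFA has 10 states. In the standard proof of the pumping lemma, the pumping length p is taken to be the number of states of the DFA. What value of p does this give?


Pumping lemma for regular languages (standard proof):
Take p = |Q|, the number of DFA states.
Any string of length >= |Q| passes through |Q|+1 states while reading its first |Q| symbols,
so by pigeonhole some state repeats, giving the loop that can be pumped.
Here |Q| = 10
Therefore the proof uses p = 10

10


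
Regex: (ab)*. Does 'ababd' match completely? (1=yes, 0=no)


Pattern: (ab)*
String: 'ababd'
Pattern requires: zero or more repetitions of 'ab'
Length 5 is odd -> cannot be (ab)* -> no match
Result: 0

0


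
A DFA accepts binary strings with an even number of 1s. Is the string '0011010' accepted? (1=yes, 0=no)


DFA has 2 states: q_even (start, accept=yes) and q_odd
Processing string '0011010' character by character:
  Position 0: read '0', 1-count=0 -> q_even (no change)
  Position 1: read '0', 1-count=0 -> q_even (no change)
  Position 2: read '1', 1-count=1 -> q_odd
  Position 3: read '1', 1-count=2 -> q_even
  Position 4: read '0', 1-count=2 -> q_even (no change)
  Position 5: read '1', 1-count=3 -> q_odd
  Position 6: read '0', 1-count=3 -> q_odd (no change)
Final state: q_odd, total 1s = 3 (odd); the DFA requires an even count -> reject

0


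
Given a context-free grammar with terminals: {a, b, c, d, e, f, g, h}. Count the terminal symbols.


Terminal symbols: a, b, c, d, e, f, g, h
Counting each: a (#1), b (#2), c (#3), d (#4), e (#5), f (#6), g (#7), h (#8)
Total = 8

8


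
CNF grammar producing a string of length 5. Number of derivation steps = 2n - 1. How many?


Chomsky Normal Form derivation:
String length n = 5
Each step either:
  - Splits a nonterminal into two (n-1 such steps)
  - Converts a nonterminal to terminal (n such steps)
Total = (n-1) + n = 2n - 1
= 2(5) - 1
= 10 - 1
= 9

9


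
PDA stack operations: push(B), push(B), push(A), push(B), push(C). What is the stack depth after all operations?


Tracing stack operations:
  push(B) -> stack = [B], depth=1
  push(B) -> stack = [B,B], depth=2
  push(A) -> stack = [B,B,A], depth=3
  push(B) -> stack = [B,B,A,B], depth=4
  push(C) -> stack = [B,B,A,B,C], depth=5
Final depth = 5

5


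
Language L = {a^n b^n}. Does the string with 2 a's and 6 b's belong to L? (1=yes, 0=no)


Language requires equal numbers of a's and b's
PDA pushes for each 'a', pops for each 'b'
Number of a's = 2
Number of b's = 6
2 != 6 -> Reject

0


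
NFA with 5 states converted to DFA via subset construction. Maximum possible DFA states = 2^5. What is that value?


NFA has 5 states
Subset construction: each DFA state = subset of NFA states
Maximum subsets = 2^5
2^5 = 32

32


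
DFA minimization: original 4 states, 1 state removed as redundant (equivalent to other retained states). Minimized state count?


Original DFA: 4 states
Redundant states removed: 1
Minimized states = original - removed
= 4 - 1
= 3

3


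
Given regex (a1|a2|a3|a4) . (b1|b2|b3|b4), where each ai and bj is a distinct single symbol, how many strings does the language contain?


First group: 4 alternatives
Second group: 4 alternatives
Concatenation: each choice from group 1 pairs with each from group 2
Total = 4 x 4 = 16

16


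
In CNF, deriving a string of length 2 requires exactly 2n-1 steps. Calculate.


Chomsky Normal Form derivation:
String length n = 2
Each step either:
  - Splits a nonterminal into two (n-1 such steps)
  - Converts a nonterminal to terminal (n such steps)
Total = (n-1) + n = 2n - 1
= 2(2) - 1
= 4 - 1
= 3

3


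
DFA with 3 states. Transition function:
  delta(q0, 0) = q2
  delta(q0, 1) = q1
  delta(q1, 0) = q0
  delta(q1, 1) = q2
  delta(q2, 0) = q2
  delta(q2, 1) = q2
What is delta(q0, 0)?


Looking up transition function:
delta(q0, 0) in the table
Row: q0, Column: 0
Result: q2

q2


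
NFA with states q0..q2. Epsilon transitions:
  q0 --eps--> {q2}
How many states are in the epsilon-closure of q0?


Starting from q0
Initialize closure = {q0}
Follow epsilon from q0 -> add q2
Final closure: {q0, q2}
Size = 2

2


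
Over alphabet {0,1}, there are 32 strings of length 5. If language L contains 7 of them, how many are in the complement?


Alphabet: {0,1}
String length: 5
Total strings of length 5 = 2^5 = 32
Strings in L = 7
Complement = total - |L|
= 32 - 7
= 25

25


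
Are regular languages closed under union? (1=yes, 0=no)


Regular languages are closed under all standard operations:
- Union: Yes (product construction)
- Intersection: Yes (product construction)
- Complement: Yes (swap accept/reject)
- Concatenation: Yes (NFA construction)
Operation: union -> Closed

1


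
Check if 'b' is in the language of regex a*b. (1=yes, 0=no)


Pattern: a*b
String: 'b'
Pattern requires: zero or more 'a's followed by exactly one 'b'
Found 0 leading 'a's
Remaining: 'b'
Remaining is exactly 'b' -> match
Result: 1

1
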